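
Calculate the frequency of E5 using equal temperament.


f = 440 × 2^(n/12) where n = semitones from A4
E5: 7 semitones from A4
f = 440 × 2^(7/12)
f = 659.26 Hz


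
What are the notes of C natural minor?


Natural minor scale pattern: W-H-W-W-H-W-W (2-1-2-2-1-2-2 semitones)
Starting from C:
  C + 2 semitones → D
  D + 1 semitone → Eb
  Eb + 2 semitones → F
  F + 2 semitones → G
  G + 1 semitone → Ab
  Ab + 2 semitones → Bb
  Bb + 2 semitones → C
Scale = C D Eb F G Ab Bb


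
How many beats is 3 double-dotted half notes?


Step by step:
Base half note = 2 beats
Dot 1 adds half the previous value: +1
Dot 2 adds half the previous value: +1/2
One double-dotted half = 2 + 1 + 1/2 = 7/2
3 of them = 3 × 7/2 = 21/2
= 21/2 beats


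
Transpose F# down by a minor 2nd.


minor 2nd: 2 letter names, 1 semitones
Letter: F - 1 → E
Pitch: F# - 1 semitones, spelled as an E → E#
= E#


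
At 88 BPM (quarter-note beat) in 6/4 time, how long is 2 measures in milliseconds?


Quarter-note beat duration = 60000 / 88 ms
Beats per measure (6/4) = 6
One measure = 6 × 60000 / 88 = 360000 / 88 ms
2 measures = 2 × 360000 / 88 = 720000 / 88
= 8181.8 ms


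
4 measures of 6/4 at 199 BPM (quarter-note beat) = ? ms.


Quarter-note beat duration = 60000 / 199 ms
Beats per measure (6/4) = 6
One measure = 6 × 60000 / 199 = 360000 / 199 ms
4 measures = 4 × 360000 / 199 = 1440000 / 199
= 7236.2 ms


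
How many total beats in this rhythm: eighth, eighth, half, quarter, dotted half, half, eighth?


Let's work it out.
Beat values:
  eighth = 0.5 beats
  eighth = 0.5 beats
  half = 2 beats
  quarter = 1 beat
  dotted half = 3 beats
  half = 2 beats
  eighth = 0.5 beats
Sum = 0.5 + 0.5 + 2 + 1 + 3 + 2 + 0.5
= 9.5 beats


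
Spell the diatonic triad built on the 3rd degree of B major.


B major scale: B C# D# E F# G# A#
Diatonic triad on degree 3 stacks scale notes 3, 5, 7: D# F# A#
D#→F# = 3 semitones; D#→A# = 7 semitones → minor triad
= D# F# A# (minor)


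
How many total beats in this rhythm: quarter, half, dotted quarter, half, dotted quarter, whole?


Step by step:
Beat values:
  quarter = 1 beat
  half = 2 beats
  dotted quarter = 1.5 beats
  half = 2 beats
  dotted quarter = 1.5 beats
  whole = 4 beats
Sum = 1 + 2 + 1.5 + 2 + 1.5 + 4
= 12 beats


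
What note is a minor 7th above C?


A 7th spans 7 letter names, so from C we land on B
A minor 7th = 10 semitones above C
Spell B at that pitch: Bb
= Bb


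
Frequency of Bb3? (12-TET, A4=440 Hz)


Step by step:
f = 440 × 2^(n/12) where n = semitones from A4
Bb3: -11 semitones from A4
f = 440 × 2^(-11/12)
f = 233.08 Hz


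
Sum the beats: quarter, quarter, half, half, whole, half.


Step by step:
Beat values:
  quarter = 1 beat
  quarter = 1 beat
  half = 2 beats
  half = 2 beats
  whole = 4 beats
  half = 2 beats
Sum = 1 + 1 + 2 + 2 + 4 + 2
= 12 beats


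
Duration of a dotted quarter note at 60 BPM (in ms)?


Step by step:
One quarter-note beat = 60000 / BPM = 60000 / 60 ms
Dotted quarter note = 3/2 × quarter note
Duration = 3/2 × 60000 / 60 = 90000 / 60
= 1500.0 ms


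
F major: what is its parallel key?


Parallel keys share the same tonic but differ in mode
F major → parallel is F minor
= F minor


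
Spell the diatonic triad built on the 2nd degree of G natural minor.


Working:
G natural minor scale: G A Bb C D Eb F
Diatonic triad on degree 2 stacks scale notes 2, 4, 6: A C Eb
A→C = 3 semitones; A→Eb = 6 semitones → diminished triad
= A C Eb (diminished)


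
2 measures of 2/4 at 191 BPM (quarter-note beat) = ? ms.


Step by step:
Quarter-note beat duration = 60000 / 191 ms
Beats per measure (2/4) = 2
One measure = 2 × 60000 / 191 = 120000 / 191 ms
2 measures = 2 × 120000 / 191 = 240000 / 191
= 1256.5 ms


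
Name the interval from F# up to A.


Letter names: F → A spans 3 letter names → a 3rd
Semitones: F# → A = 3 half-steps
A 3rd of 3 semitones is a minor 3rd
= minor 3rd


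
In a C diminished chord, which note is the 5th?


Diminished triad = root + minor 3rd (3 semitones) + diminished 5th (6 semitones)
A triad on C stacks thirds, so the chord tones use letter names C-E-G
Root: C
Minor 3rd above C: Eb
Diminished 5th above C: Gb
The 5th = Gb


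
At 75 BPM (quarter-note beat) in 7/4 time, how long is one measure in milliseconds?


Solution.
Quarter-note beat duration = 60000 / 75 ms
Beats per measure (7/4) = 7
One measure = 7 × 60000 / 75 = 420000 / 75 ms
= 5600.0 ms


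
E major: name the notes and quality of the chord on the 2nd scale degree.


Solution.
E major scale: E F# G# A B C# D#
Diatonic triad on degree 2 stacks scale notes 2, 4, 6: F# A C#
F#→A = 3 semitones; F#→C# = 7 semitones → minor triad
= F# A C# (minor)


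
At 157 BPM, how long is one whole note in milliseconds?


One quarter-note beat = 60000 / BPM = 60000 / 157 ms
Whole note = 4 × quarter note
Duration = 4 × 60000 / 157 = 240000 / 157
= 1528.7 ms


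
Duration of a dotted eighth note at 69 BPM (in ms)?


Solution.
One quarter-note beat = 60000 / BPM = 60000 / 69 ms
Dotted eighth note = 3/4 × quarter note
Duration = 3/4 × 60000 / 69 = 45000 / 69
= 652.2 ms


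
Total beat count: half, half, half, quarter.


Beat values:
  half = 2 beats
  half = 2 beats
  half = 2 beats
  quarter = 1 beat
Sum = 2 + 2 + 2 + 1
= 7 beats


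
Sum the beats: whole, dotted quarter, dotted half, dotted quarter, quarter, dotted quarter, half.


Reasoning:
Beat values:
  whole = 4 beats
  dotted quarter = 1.5 beats
  dotted half = 3 beats
  dotted quarter = 1.5 beats
  quarter = 1 beat
  dotted quarter = 1.5 beats
  half = 2 beats
Sum = 4 + 1.5 + 3 + 1.5 + 1 + 1.5 + 2
= 14.5 beats


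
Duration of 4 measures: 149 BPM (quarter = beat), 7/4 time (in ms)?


Solution.
Quarter-note beat duration = 60000 / 149 ms
Beats per measure (7/4) = 7
One measure = 7 × 60000 / 149 = 420000 / 149 ms
4 measures = 4 × 420000 / 149 = 1680000 / 149
= 11275.2 ms


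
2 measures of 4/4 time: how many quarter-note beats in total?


Time signature 4/4: the bottom number 4 means the quarter note gets one count
The top number 4 means 4 quarter-note beats per measure
Total = 4 × 2 measures
= 8 quarter-note beats


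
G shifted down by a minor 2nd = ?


minor 2nd: 2 letter names, 1 semitones
Letter: G - 1 → F
Pitch: G - 1 semitones, spelled as an F → F#
= F#


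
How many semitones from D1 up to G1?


Absolute semitone position = octave×12 + chromatic position
D1: 1×12 + 2 = 14
G1: 1×12 + 7 = 19
Difference = 19 - 14 = 5
= 5 semitones


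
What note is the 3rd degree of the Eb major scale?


Solution.
Major scale pattern: W-W-H-W-W-W-H (2-2-1-2-2-2-1 semitones)
Starting from Eb:
  Eb + 2 semitones → F
  F + 2 semitones → G
  G + 1 semitone → Ab
  Ab + 2 semitones → Bb
  Bb + 2 semitones → C
  C + 2 semitones → D
  D + 1 semitone → Eb
Scale: Eb F G Ab Bb C D
Degree 3 = G


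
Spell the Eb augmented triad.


Reasoning:
Augmented triad = root + major 3rd (4 semitones) + augmented 5th (8 semitones)
A triad on Eb stacks thirds, so the chord tones use letter names E-G-B
Root: Eb
Major 3rd above Eb: G
Augmented 5th above Eb: B
Chord = Eb G B


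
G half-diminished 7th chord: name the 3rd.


Solution.
Half-diminished 7th chord = root + minor 3rd + diminished 5th + minor 7th
Seventh chords stack in thirds, so the letter names are G-B-D-F
Root: G
Minor 3rd above G: Bb
Diminished 5th above G: Db
Minor 7th above G: F
The 3rd = Bb


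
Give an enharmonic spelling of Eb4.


Enharmonic notes sound the same pitch but are spelled with different letter names
Eb and D# name the same pitch class
= D#4


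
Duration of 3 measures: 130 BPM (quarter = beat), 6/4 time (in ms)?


Solution.
Quarter-note beat duration = 60000 / 130 ms
Beats per measure (6/4) = 6
One measure = 6 × 60000 / 130 = 360000 / 130 ms
3 measures = 3 × 360000 / 130 = 1080000 / 130
= 8307.7 ms


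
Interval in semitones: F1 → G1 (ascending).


Working:
Absolute semitone position = octave×12 + chromatic position
F1: 1×12 + 5 = 17
G1: 1×12 + 7 = 19
Difference = 19 - 17 = 2
= 2 semitones


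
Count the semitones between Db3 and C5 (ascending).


Absolute semitone position = octave×12 + chromatic position
Db3: 3×12 + 1 = 37
C5: 5×12 + 0 = 60
Difference = 60 - 37 = 23
= 23 semitones


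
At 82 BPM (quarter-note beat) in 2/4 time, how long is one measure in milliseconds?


Quarter-note beat duration = 60000 / 82 ms
Beats per measure (2/4) = 2
One measure = 2 × 60000 / 82 = 120000 / 82 ms
= 1463.4 ms


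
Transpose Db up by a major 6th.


major 6th: 6 letter names, 9 semitones
Letter: D + 5 → B
Pitch: Db + 9 semitones, spelled as a B → Bb
= Bb


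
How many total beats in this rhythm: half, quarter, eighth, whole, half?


Beat values:
  half = 2 beats
  quarter = 1 beat
  eighth = 0.5 beats
  whole = 4 beats
  half = 2 beats
Sum = 2 + 1 + 0.5 + 4 + 2
= 9.5 beats


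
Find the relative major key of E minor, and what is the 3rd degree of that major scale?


The relative major shares the key signature and is a minor 3rd above the minor tonic
A minor 3rd above E is G
→ relative major of E minor is G major
G major scale: G A B C D E F#
= G major; 3rd degree = B


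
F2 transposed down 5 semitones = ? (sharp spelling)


Working:
F2: chromatic position 5 in octave 2 → absolute = 2×12 + 5 = 29
Transpose down 5: 29 - 5 = 24
24 = 2×12 + 0 → C in octave 2
Result = C2


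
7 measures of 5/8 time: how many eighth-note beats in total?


Time signature 5/8: the bottom number 8 means the eighth note gets one count
The top number 5 means 5 eighth-note beats per measure
Total = 5 × 7 measures
= 35 eighth-note beats


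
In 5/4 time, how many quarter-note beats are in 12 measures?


Let's work it out.
Time signature 5/4: the bottom number 4 means the quarter note gets one count
The top number 5 means 5 quarter-note beats per measure
Total = 5 × 12 measures
= 60 quarter-note beats


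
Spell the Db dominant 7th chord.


Solution.
Dominant 7th chord = root + major 3rd + perfect 5th + minor 7th
Seventh chords stack in thirds, so the letter names are D-F-A-C
Root: Db
Major 3rd above Db: F
Perfect 5th above Db: Ab
Minor 7th above Db: Cb
Chord = Db F Ab Cb


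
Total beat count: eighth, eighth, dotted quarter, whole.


Beat values:
  eighth = 0.5 beats
  eighth = 0.5 beats
  dotted quarter = 1.5 beats
  whole = 4 beats
Sum = 0.5 + 0.5 + 1.5 + 4
= 6.5 beats


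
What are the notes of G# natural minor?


Natural minor scale pattern: W-H-W-W-H-W-W (2-1-2-2-1-2-2 semitones)
Starting from G#:
  G# + 2 semitones → A#
  A# + 1 semitone → B
  B + 2 semitones → C#
  C# + 2 semitones → D#
  D# + 1 semitone → E
  E + 2 semitones → F#
  F# + 2 semitones → G#
Scale = G# A# B C# D# E F#


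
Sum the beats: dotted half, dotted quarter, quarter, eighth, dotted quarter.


Beat values:
  dotted half = 3 beats
  dotted quarter = 1.5 beats
  quarter = 1 beat
  eighth = 0.5 beats
  dotted quarter = 1.5 beats
Sum = 3 + 1.5 + 1 + 0.5 + 1.5
= 7.5 beats


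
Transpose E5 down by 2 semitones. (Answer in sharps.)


Step by step:
E5: chromatic position 4 in octave 5 → absolute = 5×12 + 4 = 64
Transpose down 2: 64 - 2 = 62
62 = 5×12 + 2 → D in octave 5
Result = D5


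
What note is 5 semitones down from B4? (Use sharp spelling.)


Reasoning:
B4: chromatic position 11 in octave 4 → absolute = 4×12 + 11 = 59
Transpose down 5: 59 - 5 = 54
54 = 4×12 + 6 → F# in octave 4
Result = F#4


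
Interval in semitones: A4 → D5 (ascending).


Reasoning:
Absolute semitone position = octave×12 + chromatic position
A4: 4×12 + 9 = 57
D5: 5×12 + 2 = 62
Difference = 62 - 57 = 5
= 5 semitones


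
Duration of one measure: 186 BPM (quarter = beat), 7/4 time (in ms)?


Quarter-note beat duration = 60000 / 186 ms
Beats per measure (7/4) = 7
One measure = 7 × 60000 / 186 = 420000 / 186 ms
= 2258.1 ms


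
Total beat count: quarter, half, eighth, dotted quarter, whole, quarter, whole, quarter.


Solution.
Beat values:
  quarter = 1 beat
  half = 2 beats
  eighth = 0.5 beats
  dotted quarter = 1.5 beats
  whole = 4 beats
  quarter = 1 beat
  whole = 4 beats
  quarter = 1 beat
Sum = 1 + 2 + 0.5 + 1.5 + 4 + 1 + 4 + 1
= 15 beats


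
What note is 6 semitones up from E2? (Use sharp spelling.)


Solution.
E2: chromatic position 4 in octave 2 → absolute = 2×12 + 4 = 28
Transpose up 6: 28 + 6 = 34
34 = 2×12 + 10 → A# in octave 2
Result = A#2


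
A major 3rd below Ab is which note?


Reasoning:
A 3rd spans 3 letter names, so from A we land on F
A major 3rd = 4 semitones below Ab
Spell F at that pitch: Fb
= Fb


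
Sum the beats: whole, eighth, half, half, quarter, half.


Beat values:
  whole = 4 beats
  eighth = 0.5 beats
  half = 2 beats
  half = 2 beats
  quarter = 1 beat
  half = 2 beats
Sum = 4 + 0.5 + 2 + 2 + 1 + 2
= 11.5 beats


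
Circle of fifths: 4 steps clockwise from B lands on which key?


Reasoning:
Each clockwise step on the circle of fifths moves up a perfect 5th
From B: B → F#/Gb → Db → Ab → Eb
= Eb


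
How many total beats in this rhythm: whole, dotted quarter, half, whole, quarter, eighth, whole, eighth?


Reasoning:
Beat values:
  whole = 4 beats
  dotted quarter = 1.5 beats
  half = 2 beats
  whole = 4 beats
  quarter = 1 beat
  eighth = 0.5 beats
  whole = 4 beats
  eighth = 0.5 beats
Sum = 4 + 1.5 + 2 + 4 + 1 + 0.5 + 4 + 0.5
= 17.5 beats


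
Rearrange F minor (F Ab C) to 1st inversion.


Root position: F Ab C
1st inversion: move root up an octave
Bass note: Ab
Notes (bottom to top) = Ab C F


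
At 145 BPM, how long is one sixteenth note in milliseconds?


One quarter-note beat = 60000 / BPM = 60000 / 145 ms
Sixteenth note = 1/4 × quarter note
Duration = 1/4 × 60000 / 145 = 15000 / 145
= 103.4 ms


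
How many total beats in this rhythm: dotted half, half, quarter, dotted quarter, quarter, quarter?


Beat values:
  dotted half = 3 beats
  half = 2 beats
  quarter = 1 beat
  dotted quarter = 1.5 beats
  quarter = 1 beat
  quarter = 1 beat
Sum = 3 + 2 + 1 + 1.5 + 1 + 1
= 9.5 beats


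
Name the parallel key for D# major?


Parallel keys share the same tonic but differ in mode
D# major → parallel is D# minor
= D# minor


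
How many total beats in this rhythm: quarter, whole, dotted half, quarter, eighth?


Beat values:
  quarter = 1 beat
  whole = 4 beats
  dotted half = 3 beats
  quarter = 1 beat
  eighth = 0.5 beats
Sum = 1 + 4 + 3 + 1 + 0.5
= 9.5 beats


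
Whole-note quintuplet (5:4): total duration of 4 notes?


Let's work it out.
Quintuplet: 5 notes occupy the space of 4 whole notes
Space = 4 × 4 = 16 beats
Each quintuplet note = 16 / 5 = 16/5 beats
4 notes = 4 × 16/5 = 64/5
= 64/5 beats


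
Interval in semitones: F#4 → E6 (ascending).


Reasoning:
Absolute semitone position = octave×12 + chromatic position
F#4: 4×12 + 6 = 54
E6: 6×12 + 4 = 76
Difference = 76 - 54 = 22
= 22 semitones


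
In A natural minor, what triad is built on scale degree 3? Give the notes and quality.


Working:
A natural minor scale: A B C D E F G
Diatonic triad on degree 3 stacks scale notes 3, 5, 7: C E G
C→E = 4 semitones; C→G = 7 semitones → major triad
= C E G (major)


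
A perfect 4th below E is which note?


A 4th spans 4 letter names, so from E we land on B
A perfect 4th = 5 semitones below E
Spell B at that pitch: B
= B


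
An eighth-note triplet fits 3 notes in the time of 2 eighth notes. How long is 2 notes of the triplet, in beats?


Solution.
Triplet: 3 notes occupy the space of 2 eighth notes
Space = 2 × 1/2 = 1 beat
Each triplet note = 1 / 3 = 1/3 beats
2 notes = 2 × 1/3 = 2/3
= 2/3 beats


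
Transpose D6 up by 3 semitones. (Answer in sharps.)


D6: chromatic position 2 in octave 6 → absolute = 6×12 + 2 = 74
Transpose up 3: 74 + 3 = 77
77 = 6×12 + 5 → F in octave 6
Result = F6


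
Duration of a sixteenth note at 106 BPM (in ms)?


One quarter-note beat = 60000 / BPM = 60000 / 106 ms
Sixteenth note = 1/4 × quarter note
Duration = 1/4 × 60000 / 106 = 15000 / 106
= 141.5 ms


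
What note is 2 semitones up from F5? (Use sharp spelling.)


Let's work it out.
F5: chromatic position 5 in octave 5 → absolute = 5×12 + 5 = 65
Transpose up 2: 65 + 2 = 67
67 = 5×12 + 7 → G in octave 5
Result = G5


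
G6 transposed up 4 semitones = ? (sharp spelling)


G6: chromatic position 7 in octave 6 → absolute = 6×12 + 7 = 79
Transpose up 4: 79 + 4 = 83
83 = 6×12 + 11 → B in octave 6
Result = B6


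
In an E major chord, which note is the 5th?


Solution.
Major triad = root + major 3rd (4 semitones) + perfect 5th (7 semitones)
A triad on E stacks thirds, so the chord tones use letter names E-G-B
Root: E
Major 3rd above E: G#
Perfect 5th above E: B
The 5th = B


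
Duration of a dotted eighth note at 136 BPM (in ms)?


Reasoning:
One quarter-note beat = 60000 / BPM = 60000 / 136 ms
Dotted eighth note = 3/4 × quarter note
Duration = 3/4 × 60000 / 136 = 45000 / 136
= 330.9 ms


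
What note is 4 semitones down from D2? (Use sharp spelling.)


Let's work it out.
D2: chromatic position 2 in octave 2 → absolute = 2×12 + 2 = 26
Transpose down 4: 26 - 4 = 22
22 = 1×12 + 10 → A# in octave 1
Result = A#1


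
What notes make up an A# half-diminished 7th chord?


Half-diminished 7th chord = root + minor 3rd + diminished 5th + minor 7th
Seventh chords stack in thirds, so the letter names are A-C-E-G
Root: A#
Minor 3rd above A#: C#
Diminished 5th above A#: E
Minor 7th above A#: G#
Chord = A# C# E G#


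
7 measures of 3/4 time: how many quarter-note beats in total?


Let's work it out.
Time signature 3/4: the bottom number 4 means the quarter note gets one count
The top number 3 means 3 quarter-note beats per measure
Total = 3 × 7 measures
= 21 quarter-note beats


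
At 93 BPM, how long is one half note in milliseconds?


Reasoning:
One quarter-note beat = 60000 / BPM = 60000 / 93 ms
Half note = 2 × quarter note
Duration = 2 × 60000 / 93 = 120000 / 93
= 1290.3 ms


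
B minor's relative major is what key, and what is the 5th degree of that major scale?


Working:
The relative major shares the key signature and is a minor 3rd above the minor tonic
A minor 3rd above B is D
→ relative major of B minor is D major
D major scale: D E F# G A B C#
= D major; 5th degree = A


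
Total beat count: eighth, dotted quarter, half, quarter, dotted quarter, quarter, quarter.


Let's work it out.
Beat values:
  eighth = 0.5 beats
  dotted quarter = 1.5 beats
  half = 2 beats
  quarter = 1 beat
  dotted quarter = 1.5 beats
  quarter = 1 beat
  quarter = 1 beat
Sum = 0.5 + 1.5 + 2 + 1 + 1.5 + 1 + 1
= 8.5 beats


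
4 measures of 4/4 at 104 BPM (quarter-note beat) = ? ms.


Quarter-note beat duration = 60000 / 104 ms
Beats per measure (4/4) = 4
One measure = 4 × 60000 / 104 = 240000 / 104 ms
4 measures = 4 × 240000 / 104 = 960000 / 104
= 9230.8 ms


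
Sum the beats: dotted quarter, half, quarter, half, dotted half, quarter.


Reasoning:
Beat values:
  dotted quarter = 1.5 beats
  half = 2 beats
  quarter = 1 beat
  half = 2 beats
  dotted half = 3 beats
  quarter = 1 beat
Sum = 1.5 + 2 + 1 + 2 + 3 + 1
= 10.5 beats


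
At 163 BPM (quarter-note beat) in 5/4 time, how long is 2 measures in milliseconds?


Working:
Quarter-note beat duration = 60000 / 163 ms
Beats per measure (5/4) = 5
One measure = 5 × 60000 / 163 = 300000 / 163 ms
2 measures = 2 × 300000 / 163 = 600000 / 163
= 3681.0 ms


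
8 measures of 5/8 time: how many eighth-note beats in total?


Reasoning:
Time signature 5/8: the bottom number 8 means the eighth note gets one count
The top number 5 means 5 eighth-note beats per measure
Total = 5 × 8 measures
= 40 eighth-note beats


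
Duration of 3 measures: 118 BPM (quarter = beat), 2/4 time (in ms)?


Working:
Quarter-note beat duration = 60000 / 118 ms
Beats per measure (2/4) = 2
One measure = 2 × 60000 / 118 = 120000 / 118 ms
3 measures = 3 × 120000 / 118 = 360000 / 118
= 3050.8 ms


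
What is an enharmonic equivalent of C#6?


Enharmonic notes sound the same pitch but are spelled with different letter names
C# and Db name the same pitch class
= Db6


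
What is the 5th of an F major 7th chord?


Let's work it out.
Major 7th chord = root + major 3rd + perfect 5th + major 7th
Seventh chords stack in thirds, so the letter names are F-A-C-E
Root: F
Major 3rd above F: A
Perfect 5th above F: C
Major 7th above F: E
The 5th = C


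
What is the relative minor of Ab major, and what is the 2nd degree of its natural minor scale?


Solution.
The relative minor shares the major's key signature and starts on its 6th degree
6th degree = a major 6th above the tonic; a major 6th above Ab is F
→ relative minor of Ab major is F minor
F natural minor scale: F G Ab Bb C Db Eb
= F minor; 2nd degree = G


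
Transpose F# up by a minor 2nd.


minor 2nd: 2 letter names, 1 semitones
Letter: F + 1 → G
Pitch: F# + 1 semitones, spelled as a G → G
= G


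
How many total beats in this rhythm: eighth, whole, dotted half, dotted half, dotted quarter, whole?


Reasoning:
Beat values:
  eighth = 0.5 beats
  whole = 4 beats
  dotted half = 3 beats
  dotted half = 3 beats
  dotted quarter = 1.5 beats
  whole = 4 beats
Sum = 0.5 + 4 + 3 + 3 + 1.5 + 4
= 16 beats


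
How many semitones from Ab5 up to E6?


Solution.
Absolute semitone position = octave×12 + chromatic position
Ab5: 5×12 + 8 = 68
E6: 6×12 + 4 = 76
Difference = 76 - 68 = 8
= 8 semitones


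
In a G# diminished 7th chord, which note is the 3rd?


Solution.
Diminished 7th chord = root + minor 3rd + diminished 5th + diminished 7th
Seventh chords stack in thirds, so the letter names are G-B-D-F
Root: G#
Minor 3rd above G#: B
Diminished 5th above G#: D
Diminished 7th above G#: F
The 3rd = B


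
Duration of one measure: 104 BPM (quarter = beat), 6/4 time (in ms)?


Solution.
Quarter-note beat duration = 60000 / 104 ms
Beats per measure (6/4) = 6
One measure = 6 × 60000 / 104 = 360000 / 104 ms
= 3461.5 ms


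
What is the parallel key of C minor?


Parallel keys share the same tonic but differ in mode
C minor → parallel is C major
= C major


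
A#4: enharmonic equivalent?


Enharmonic notes sound the same pitch but are spelled with different letter names
A# and Bb name the same pitch class
= Bb4


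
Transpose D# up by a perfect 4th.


Let's work it out.
perfect 4th: 4 letter names, 5 semitones
Letter: D + 3 → G
Pitch: D# + 5 semitones, spelled as a G → G#
= G#


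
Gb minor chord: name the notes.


Step by step:
Minor triad = root + minor 3rd (3 semitones) + perfect 5th (7 semitones)
A triad on Gb stacks thirds, so the chord tones use letter names G-B-D
Root: Gb
Minor 3rd above Gb: Bbb
Perfect 5th above Gb: Db
Chord = Gb Bbb Db


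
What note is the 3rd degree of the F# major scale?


Major scale pattern: W-W-H-W-W-W-H (2-2-1-2-2-2-1 semitones)
Starting from F#:
  F# + 2 semitones → G#
  G# + 2 semitones → A#
  A# + 1 semitone → B
  B + 2 semitones → C#
  C# + 2 semitones → D#
  D# + 2 semitones → E#
  E# + 1 semitone → F#
Scale: F# G# A# B C# D# E#
Degree 3 = A#


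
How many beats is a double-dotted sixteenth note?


Base sixteenth note = 1/4 beats
Dot 1 adds half the previous value: +1/8
Dot 2 adds half the previous value: +1/16
One double-dotted sixteenth = 1/4 + 1/8 + 1/16 = 7/16
= 7/16 beats


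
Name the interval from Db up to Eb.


Step by step:
Letter names: D → E spans 2 letter names → a 2nd
Semitones: Db → Eb = 2 half-steps
A 2nd of 2 semitones is a major 2nd
= major 2nd


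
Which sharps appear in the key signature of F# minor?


Reasoning:
Sharp minor keys follow the circle of fifths: A(0), E(1), B(2), F#(3), C#(4), G#(5), D#(6), A#(7)
F# minor has 3 sharps
Order of sharps: F# C# G# D# A# E# B# → first 3: F#, C#, G#
= F#, C#, G#


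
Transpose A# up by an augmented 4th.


Solution.
augmented 4th: 4 letter names, 6 semitones
Letter: A + 3 → D
Pitch: A# + 6 semitones, spelled as a D → D##
= D##


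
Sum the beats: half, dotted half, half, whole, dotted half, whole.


Beat values:
  half = 2 beats
  dotted half = 3 beats
  half = 2 beats
  whole = 4 beats
  dotted half = 3 beats
  whole = 4 beats
Sum = 2 + 3 + 2 + 4 + 3 + 4
= 18 beats


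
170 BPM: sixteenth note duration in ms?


Working:
One quarter-note beat = 60000 / BPM = 60000 / 170 ms
Sixteenth note = 1/4 × quarter note
Duration = 1/4 × 60000 / 170 = 15000 / 170
= 88.2 ms


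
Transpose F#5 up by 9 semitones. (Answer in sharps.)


F#5: chromatic position 6 in octave 5 → absolute = 5×12 + 6 = 66
Transpose up 9: 66 + 9 = 75
75 = 6×12 + 3 → D# in octave 6
Result = D#6


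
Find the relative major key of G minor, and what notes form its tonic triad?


Let's work it out.
The relative major shares the key signature and is a minor 3rd above the minor tonic
A minor 3rd above G is Bb
→ relative major of G minor is Bb major
Tonic triad of Bb major = root + major 3rd + perfect 5th = Bb D F
= Bb major; triad = Bb D F


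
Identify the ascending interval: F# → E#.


Letter names: F → E spans 7 letter names → a 7th
Semitones: F# → E# = 11 half-steps
A 7th of 11 semitones is a major 7th
= major 7th


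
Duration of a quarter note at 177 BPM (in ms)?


Let's work it out.
One quarter-note beat = 60000 / BPM = 60000 / 177 ms
Duration = 60000 / 177
= 339.0 ms


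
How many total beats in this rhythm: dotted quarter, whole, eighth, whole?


Beat values:
  dotted quarter = 1.5 beats
  whole = 4 beats
  eighth = 0.5 beats
  whole = 4 beats
Sum = 1.5 + 4 + 0.5 + 4
= 10 beats


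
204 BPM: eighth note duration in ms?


Solution.
One quarter-note beat = 60000 / BPM = 60000 / 204 ms
Eighth note = 1/2 × quarter note
Duration = 1/2 × 60000 / 204 = 30000 / 204
= 147.1 ms


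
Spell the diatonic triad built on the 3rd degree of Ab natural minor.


Ab natural minor scale: Ab Bb Cb Db Eb Fb Gb
Diatonic triad on degree 3 stacks scale notes 3, 5, 7: Cb Eb Gb
Cb→Eb = 4 semitones; Cb→Gb = 7 semitones → major triad
= Cb Eb Gb (major)


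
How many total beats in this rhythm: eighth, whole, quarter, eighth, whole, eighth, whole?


Let's work it out.
Beat values:
  eighth = 0.5 beats
  whole = 4 beats
  quarter = 1 beat
  eighth = 0.5 beats
  whole = 4 beats
  eighth = 0.5 beats
  whole = 4 beats
Sum = 0.5 + 4 + 1 + 0.5 + 4 + 0.5 + 4
= 14.5 beats


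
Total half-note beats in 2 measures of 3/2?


Solution.
Time signature 3/2: the bottom number 2 means the half note gets one count
The top number 3 means 3 half-note beats per measure
Total = 3 × 2 measures
= 6 half-note beats


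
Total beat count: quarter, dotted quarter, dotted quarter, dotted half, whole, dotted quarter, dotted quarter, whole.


Solution.
Beat values:
  quarter = 1 beat
  dotted quarter = 1.5 beats
  dotted quarter = 1.5 beats
  dotted half = 3 beats
  whole = 4 beats
  dotted quarter = 1.5 beats
  dotted quarter = 1.5 beats
  whole = 4 beats
Sum = 1 + 1.5 + 1.5 + 3 + 4 + 1.5 + 1.5 + 4
= 18 beats


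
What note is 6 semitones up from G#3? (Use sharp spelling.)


Let's work it out.
G#3: chromatic position 8 in octave 3 → absolute = 3×12 + 8 = 44
Transpose up 6: 44 + 6 = 50
50 = 4×12 + 2 → D in octave 4
Result = D4


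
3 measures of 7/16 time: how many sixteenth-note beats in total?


Solution.
Time signature 7/16: the bottom number 16 means the sixteenth note gets one count
The top number 7 means 7 sixteenth-note beats per measure
Total = 7 × 3 measures
= 21 sixteenth-note beats


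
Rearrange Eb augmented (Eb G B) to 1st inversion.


Working:
Root position: Eb G B
1st inversion: move root up an octave
Bass note: G
Notes (bottom to top) = G B Eb


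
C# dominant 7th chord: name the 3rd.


Dominant 7th chord = root + major 3rd + perfect 5th + minor 7th
Seventh chords stack in thirds, so the letter names are C-E-G-B
Root: C#
Major 3rd above C#: E#
Perfect 5th above C#: G#
Minor 7th above C#: B
The 3rd = E#


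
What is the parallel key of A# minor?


Working:
Parallel keys share the same tonic but differ in mode
A# minor → parallel is A# major
= A# major


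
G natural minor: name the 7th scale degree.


Natural minor scale pattern: W-H-W-W-H-W-W (2-1-2-2-1-2-2 semitones)
Starting from G:
  G + 2 semitones → A
  A + 1 semitone → Bb
  Bb + 2 semitones → C
  C + 2 semitones → D
  D + 1 semitone → Eb
  Eb + 2 semitones → F
  F + 2 semitones → G
Scale: G A Bb C D Eb F
Degree 7 = F


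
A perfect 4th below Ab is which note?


Step by step:
A 4th spans 4 letter names, so from A we land on E
A perfect 4th = 5 semitones below Ab
Spell E at that pitch: Eb
= Eb


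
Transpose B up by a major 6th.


major 6th: 6 letter names, 9 semitones
Letter: B + 5 → G
Pitch: B + 9 semitones, spelled as a G → G#
= G#


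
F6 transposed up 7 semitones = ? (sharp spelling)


Let's work it out.
F6: chromatic position 5 in octave 6 → absolute = 6×12 + 5 = 77
Transpose up 7: 77 + 7 = 84
84 = 7×12 + 0 → C in octave 7
Result = C7


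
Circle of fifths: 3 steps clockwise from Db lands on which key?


Reasoning:
Each clockwise step on the circle of fifths moves up a perfect 5th
From Db: Db → Ab → Eb → Bb
= Bb


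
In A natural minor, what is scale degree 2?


Natural minor scale pattern: W-H-W-W-H-W-W (2-1-2-2-1-2-2 semitones)
Starting from A:
  A + 2 semitones → B
  B + 1 semitone → C
  C + 2 semitones → D
  D + 2 semitones → E
  E + 1 semitone → F
  F + 2 semitones → G
  G + 2 semitones → A
Scale: A B C D E F G
Degree 2 = B


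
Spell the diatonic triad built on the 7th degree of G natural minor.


G natural minor scale: G A Bb C D Eb F
Diatonic triad on degree 7 stacks scale notes 7, 2, 4: F A C
F→A = 4 semitones; F→C = 7 semitones → major triad
= F A C (major)


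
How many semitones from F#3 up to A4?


Reasoning:
Absolute semitone position = octave×12 + chromatic position
F#3: 3×12 + 6 = 42
A4: 4×12 + 9 = 57
Difference = 57 - 42 = 15
= 15 semitones


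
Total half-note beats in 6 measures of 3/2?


Step by step:
Time signature 3/2: the bottom number 2 means the half note gets one count
The top number 3 means 3 half-note beats per measure
Total = 3 × 6 measures
= 18 half-note beats


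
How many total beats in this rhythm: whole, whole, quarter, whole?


Step by step:
Beat values:
  whole = 4 beats
  whole = 4 beats
  quarter = 1 beat
  whole = 4 beats
Sum = 4 + 4 + 1 + 4
= 13 beats


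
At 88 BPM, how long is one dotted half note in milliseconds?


One quarter-note beat = 60000 / BPM = 60000 / 88 ms
Dotted half note = 3 × quarter note
Duration = 3 × 60000 / 88 = 180000 / 88
= 2045.5 ms


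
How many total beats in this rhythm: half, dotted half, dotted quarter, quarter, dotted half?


Let's work it out.
Beat values:
  half = 2 beats
  dotted half = 3 beats
  dotted quarter = 1.5 beats
  quarter = 1 beat
  dotted half = 3 beats
Sum = 2 + 3 + 1.5 + 1 + 3
= 10.5 beats


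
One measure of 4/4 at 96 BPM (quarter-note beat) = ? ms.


Working:
Quarter-note beat duration = 60000 / 96 ms
Beats per measure (4/4) = 4
One measure = 4 × 60000 / 96 = 240000 / 96 ms
= 2500.0 ms


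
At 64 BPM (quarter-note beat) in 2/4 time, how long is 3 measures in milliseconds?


Let's work it out.
Quarter-note beat duration = 60000 / 64 ms
Beats per measure (2/4) = 2
One measure = 2 × 60000 / 64 = 120000 / 64 ms
3 measures = 3 × 120000 / 64 = 360000 / 64
= 5625.0 ms


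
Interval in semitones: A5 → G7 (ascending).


Solution.
Absolute semitone position = octave×12 + chromatic position
A5: 5×12 + 9 = 69
G7: 7×12 + 7 = 91
Difference = 91 - 69 = 22
= 22 semitones


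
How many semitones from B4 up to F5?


Absolute semitone position = octave×12 + chromatic position
B4: 4×12 + 11 = 59
F5: 5×12 + 5 = 65
Difference = 65 - 59 = 6
= 6 semitones


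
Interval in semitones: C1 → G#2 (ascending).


Solution.
Absolute semitone position = octave×12 + chromatic position
C1: 1×12 + 0 = 12
G#2: 2×12 + 8 = 32
Difference = 32 - 12 = 20
= 20 semitones


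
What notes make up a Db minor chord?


Minor triad = root + minor 3rd (3 semitones) + perfect 5th (7 semitones)
A triad on Db stacks thirds, so the chord tones use letter names D-F-A
Root: Db
Minor 3rd above Db: Fb
Perfect 5th above Db: Ab
Chord = Db Fb Ab


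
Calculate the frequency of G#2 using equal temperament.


Reasoning:
f = 440 × 2^(n/12) where n = semitones from A4
G#2: -25 semitones from A4
f = 440 × 2^(-25/12)
f = 103.83 Hz


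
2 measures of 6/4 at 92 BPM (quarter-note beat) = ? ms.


Quarter-note beat duration = 60000 / 92 ms
Beats per measure (6/4) = 6
One measure = 6 × 60000 / 92 = 360000 / 92 ms
2 measures = 2 × 360000 / 92 = 720000 / 92
= 7826.1 ms


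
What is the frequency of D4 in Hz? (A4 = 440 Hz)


Working:
f = 440 × 2^(n/12) where n = semitones from A4
D4: -7 semitones from A4
f = 440 × 2^(-7/12)
f = 293.66 Hz


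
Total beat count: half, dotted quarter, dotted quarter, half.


Let's work it out.
Beat values:
  half = 2 beats
  dotted quarter = 1.5 beats
  dotted quarter = 1.5 beats
  half = 2 beats
Sum = 2 + 1.5 + 1.5 + 2
= 7 beats


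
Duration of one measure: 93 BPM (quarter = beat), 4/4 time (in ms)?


Let's work it out.
Quarter-note beat duration = 60000 / 93 ms
Beats per measure (4/4) = 4
One measure = 4 × 60000 / 93 = 240000 / 93 ms
= 2580.6 ms


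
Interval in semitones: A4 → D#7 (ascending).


Solution.
Absolute semitone position = octave×12 + chromatic position
A4: 4×12 + 9 = 57
D#7: 7×12 + 3 = 87
Difference = 87 - 57 = 30
= 30 semitones


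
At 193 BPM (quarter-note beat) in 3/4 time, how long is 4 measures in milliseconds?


Quarter-note beat duration = 60000 / 193 ms
Beats per measure (3/4) = 3
One measure = 3 × 60000 / 193 = 180000 / 193 ms
4 measures = 4 × 180000 / 193 = 720000 / 193
= 3730.6 ms


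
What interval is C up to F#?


Step by step:
Letter names: C → F spans 4 letter names → a 4th
Semitones: C → F# = 6 half-steps
A 4th of 6 semitones is an augmented 4th
= augmented 4th


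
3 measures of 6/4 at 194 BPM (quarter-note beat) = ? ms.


Let's work it out.
Quarter-note beat duration = 60000 / 194 ms
Beats per measure (6/4) = 6
One measure = 6 × 60000 / 194 = 360000 / 194 ms
3 measures = 3 × 360000 / 194 = 1080000 / 194
= 5567.0 ms


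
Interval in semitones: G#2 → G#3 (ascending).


Let's work it out.
Absolute semitone position = octave×12 + chromatic position
G#2: 2×12 + 8 = 32
G#3: 3×12 + 8 = 44
Difference = 44 - 32 = 12
= 12 semitones


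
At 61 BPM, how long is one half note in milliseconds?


One quarter-note beat = 60000 / BPM = 60000 / 61 ms
Half note = 2 × quarter note
Duration = 2 × 60000 / 61 = 120000 / 61
= 1967.2 ms


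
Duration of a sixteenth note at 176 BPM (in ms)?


Step by step:
One quarter-note beat = 60000 / BPM = 60000 / 176 ms
Sixteenth note = 1/4 × quarter note
Duration = 1/4 × 60000 / 176 = 15000 / 176
= 85.2 ms


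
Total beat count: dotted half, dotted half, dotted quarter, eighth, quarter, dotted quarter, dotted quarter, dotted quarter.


Solution.
Beat values:
  dotted half = 3 beats
  dotted half = 3 beats
  dotted quarter = 1.5 beats
  eighth = 0.5 beats
  quarter = 1 beat
  dotted quarter = 1.5 beats
  dotted quarter = 1.5 beats
  dotted quarter = 1.5 beats
Sum = 3 + 3 + 1.5 + 0.5 + 1 + 1.5 + 1.5 + 1.5
= 13.5 beats


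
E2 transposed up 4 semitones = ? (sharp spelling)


Step by step:
E2: chromatic position 4 in octave 2 → absolute = 2×12 + 4 = 28
Transpose up 4: 28 + 4 = 32
32 = 2×12 + 8 → G# in octave 2
Result = G#2


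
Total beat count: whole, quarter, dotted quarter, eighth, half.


Beat values:
  whole = 4 beats
  quarter = 1 beat
  dotted quarter = 1.5 beats
  eighth = 0.5 beats
  half = 2 beats
Sum = 4 + 1 + 1.5 + 0.5 + 2
= 9 beats


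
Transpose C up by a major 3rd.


Working:
major 3rd: 3 letter names, 4 semitones
Letter: C + 2 → E
Pitch: C + 4 semitones, spelled as an E → E
= E


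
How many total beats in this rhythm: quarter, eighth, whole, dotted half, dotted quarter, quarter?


Working:
Beat values:
  quarter = 1 beat
  eighth = 0.5 beats
  whole = 4 beats
  dotted half = 3 beats
  dotted quarter = 1.5 beats
  quarter = 1 beat
Sum = 1 + 0.5 + 4 + 3 + 1.5 + 1
= 11 beats


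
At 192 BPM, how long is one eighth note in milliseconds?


One quarter-note beat = 60000 / BPM = 60000 / 192 ms
Eighth note = 1/2 × quarter note
Duration = 1/2 × 60000 / 192 = 30000 / 192
= 156.2 ms


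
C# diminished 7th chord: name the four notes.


Solution.
Diminished 7th chord = root + minor 3rd + diminished 5th + diminished 7th
Seventh chords stack in thirds, so the letter names are C-E-G-B
Root: C#
Minor 3rd above C#: E
Diminished 5th above C#: G
Diminished 7th above C#: Bb
Chord = C# E G Bb


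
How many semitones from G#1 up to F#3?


Working:
Absolute semitone position = octave×12 + chromatic position
G#1: 1×12 + 8 = 20
F#3: 3×12 + 6 = 42
Difference = 42 - 20 = 22
= 22 semitones


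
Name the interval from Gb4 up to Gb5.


Letter names: G → G spans 8 letter names → an octave
Semitones: Gb4 → Gb5 = 12 half-steps
An octave of 12 semitones is a perfect octave
= perfect octave


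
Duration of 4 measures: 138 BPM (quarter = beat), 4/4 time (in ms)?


Quarter-note beat duration = 60000 / 138 ms
Beats per measure (4/4) = 4
One measure = 4 × 60000 / 138 = 240000 / 138 ms
4 measures = 4 × 240000 / 138 = 960000 / 138
= 6956.5 ms


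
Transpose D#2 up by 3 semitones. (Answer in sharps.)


Working:
D#2: chromatic position 3 in octave 2 → absolute = 2×12 + 3 = 27
Transpose up 3: 27 + 3 = 30
30 = 2×12 + 6 → F# in octave 2
Result = F#2


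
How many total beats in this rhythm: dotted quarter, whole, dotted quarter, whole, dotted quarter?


Reasoning:
Beat values:
  dotted quarter = 1.5 beats
  whole = 4 beats
  dotted quarter = 1.5 beats
  whole = 4 beats
  dotted quarter = 1.5 beats
Sum = 1.5 + 4 + 1.5 + 4 + 1.5
= 12.5 beats


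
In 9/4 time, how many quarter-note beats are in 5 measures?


Working:
Time signature 9/4: the bottom number 4 means the quarter note gets one count
The top number 9 means 9 quarter-note beats per measure
Total = 9 × 5 measures
= 45 quarter-note beats


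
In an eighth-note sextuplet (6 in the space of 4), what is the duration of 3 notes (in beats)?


Sextuplet: 6 notes occupy the space of 4 eighth notes
Space = 4 × 1/2 = 2 beats
Each sextuplet note = 2 / 6 = 1/3 beats
3 notes = 3 × 1/3 = 1
= 1 beat


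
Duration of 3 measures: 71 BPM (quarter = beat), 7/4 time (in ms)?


Solution.
Quarter-note beat duration = 60000 / 71 ms
Beats per measure (7/4) = 7
One measure = 7 × 60000 / 71 = 420000 / 71 ms
3 measures = 3 × 420000 / 71 = 1260000 / 71
= 17746.5 ms


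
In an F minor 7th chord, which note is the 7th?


Solution.
Minor 7th chord = root + minor 3rd + perfect 5th + minor 7th
Seventh chords stack in thirds, so the letter names are F-A-C-E
Root: F
Minor 3rd above F: Ab
Perfect 5th above F: C
Minor 7th above F: Eb
The 7th = Eb


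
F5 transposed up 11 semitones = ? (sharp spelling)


F5: chromatic position 5 in octave 5 → absolute = 5×12 + 5 = 65
Transpose up 11: 65 + 11 = 76
76 = 6×12 + 4 → E in octave 6
Result = E6


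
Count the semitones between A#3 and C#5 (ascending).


Step by step:
Absolute semitone position = octave×12 + chromatic position
A#3: 3×12 + 10 = 46
C#5: 5×12 + 1 = 61
Difference = 61 - 46 = 15
= 15 semitones
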